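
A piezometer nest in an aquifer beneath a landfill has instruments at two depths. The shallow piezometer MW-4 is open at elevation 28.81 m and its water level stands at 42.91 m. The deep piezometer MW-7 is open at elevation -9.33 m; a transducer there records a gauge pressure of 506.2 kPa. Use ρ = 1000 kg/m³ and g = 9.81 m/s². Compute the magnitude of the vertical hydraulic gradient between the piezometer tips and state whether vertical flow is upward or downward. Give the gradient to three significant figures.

|i_v| ≈ 0.0168; vertical flow is downward

Total head at MW-4: h = 42.91 m (water level in the standpipe).
Pressure head at MW-7: ψ = P/(ρg) = 506.2×1000 / (1000 × 9.81) = 51.60 m.
Total head at MW-7: h = z + ψ = -9.33 + 51.60 = 42.27 m.
Δh = h(MW-4) − h(MW-7) = 42.91 − 42.27 = 0.64 m.
Vertical separation Δz = 28.81 − (-9.33) = 38.14 m.
|i_v| = |Δh| / Δz = 0.64 / 38.14 = 0.0168.
Head is higher in the shallow piezometer, so vertical flow is downward (recharge condition).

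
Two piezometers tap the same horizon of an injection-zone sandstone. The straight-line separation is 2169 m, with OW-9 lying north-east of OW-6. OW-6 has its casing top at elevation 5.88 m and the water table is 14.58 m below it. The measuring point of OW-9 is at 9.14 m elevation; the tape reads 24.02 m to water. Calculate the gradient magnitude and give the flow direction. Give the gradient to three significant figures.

i ≈ 0.00285; groundwater flows toward the north-east

Total head at OW-6: h = 5.88 − 14.58 = -8.70 m.
Total head at OW-9: h = 9.14 − 24.02 = -14.88 m.
Head difference: h(OW-6) − h(OW-9) = -8.70 − (-14.88) = 6.18 m.
Hydraulic gradient: i = |Δh| / L = 6.18 / 2169 = 0.00285.
Flow is from higher to lower head: from OW-6 toward OW-9, i.e. toward the north-east.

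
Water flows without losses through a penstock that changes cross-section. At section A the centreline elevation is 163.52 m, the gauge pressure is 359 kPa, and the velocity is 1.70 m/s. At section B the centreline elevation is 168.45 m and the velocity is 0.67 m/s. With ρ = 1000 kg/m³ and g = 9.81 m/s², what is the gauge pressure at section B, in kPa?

Pressure head at A: ψ₁ = P₁/(ρg) = 359×1000 / (1000 × 9.81) = 36.60 m.
Velocity heads: v₁²/2g = 1.70²/19.62 = 0.147 m; v₂²/2g = 0.67²/19.62 = 0.023 m.
Total head H = z₁ + ψ₁ + v₁²/2g = 163.52 + 36.60 + 0.147 = 200.27 m.
ψ₂ = H − z₂ − v₂²/2g = 200.27 − 168.45 − 0.023 = 31.80 m.
P₂ = ρgψ₂ = 1000 × 9.81 × 31.80 ≈ 312 kPa.

P₂ ≈ 312 kPa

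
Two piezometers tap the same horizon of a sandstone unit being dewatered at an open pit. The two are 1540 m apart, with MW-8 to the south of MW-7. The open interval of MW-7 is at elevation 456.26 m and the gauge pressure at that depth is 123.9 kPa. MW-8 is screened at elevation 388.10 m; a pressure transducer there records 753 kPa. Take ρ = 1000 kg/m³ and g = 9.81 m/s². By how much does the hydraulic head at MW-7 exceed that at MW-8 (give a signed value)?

Pressure head at MW-7: ψ = P/(ρg) = 123.9×1000 / (1000 × 9.81) = 12.63 m.
Total head at MW-7: h = z + ψ = 456.26 + 12.63 = 468.89 m.
Pressure head at MW-8: ψ = P/(ρg) = 753×1000 / (1000 × 9.81) = 76.76 m.
Total head at MW-8: h = z + ψ = 388.10 + 76.76 = 464.86 m.
Head difference: h(MW-7) − h(MW-8) = 468.89 − 464.86 = 4.03 m.

Δh ≈ 4.03 m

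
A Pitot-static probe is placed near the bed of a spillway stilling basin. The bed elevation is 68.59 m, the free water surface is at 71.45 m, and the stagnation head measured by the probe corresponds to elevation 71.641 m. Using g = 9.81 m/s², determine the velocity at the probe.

v ≈ 1.94 m/s

Near the bed, under hydrostatic conditions, the piezometric head (z + ψ) equals the free-surface elevation, 71.45 m.
Velocity head = total − piezometric = 71.641 − 71.45 = 0.191 m.
v = √(2g·h_v) = √(2 × 9.81 × 0.191) = 1.94 m/s.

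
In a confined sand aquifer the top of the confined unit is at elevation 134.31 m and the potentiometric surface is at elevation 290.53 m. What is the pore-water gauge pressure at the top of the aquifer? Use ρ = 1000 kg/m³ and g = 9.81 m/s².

P ≈ 1530 kPa

Pressure head at the aquifer top: ψ = h − z = 290.53 − 134.31 = 156.22 m.
P = ρgψ = 1000 × 9.81 × 156.22 = 1532518 Pa ≈ 1530 kPa.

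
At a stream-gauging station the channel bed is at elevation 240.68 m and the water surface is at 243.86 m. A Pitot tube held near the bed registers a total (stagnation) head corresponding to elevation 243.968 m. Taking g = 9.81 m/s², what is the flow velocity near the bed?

Near the bed, under hydrostatic conditions, the piezometric head (z + ψ) equals the free-surface elevation, 243.86 m.
Velocity head = total − piezometric = 243.968 − 243.86 = 0.108 m.
v = √(2g·h_v) = √(2 × 9.81 × 0.108) = 1.46 m/s.

v ≈ 1.46 m/s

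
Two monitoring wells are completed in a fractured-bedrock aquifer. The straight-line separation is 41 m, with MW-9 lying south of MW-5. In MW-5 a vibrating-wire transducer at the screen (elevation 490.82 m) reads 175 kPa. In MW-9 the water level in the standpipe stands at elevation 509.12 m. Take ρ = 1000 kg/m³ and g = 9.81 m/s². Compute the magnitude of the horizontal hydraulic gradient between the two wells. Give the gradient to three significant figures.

Pressure head at MW-5: ψ = P/(ρg) = 175×1000 / (1000 × 9.81) = 17.84 m.
Total head at MW-5: h = z + ψ = 490.82 + 17.84 = 508.66 m.
Total head at MW-9: h = 509.12 m (water level in the piezometer is the total head).
Head difference: h(MW-5) − h(MW-9) = 508.66 − 509.12 = -0.46 m.
Hydraulic gradient: i = |Δh| / L = 0.46 / 41 = 0.0112.

i ≈ 0.0112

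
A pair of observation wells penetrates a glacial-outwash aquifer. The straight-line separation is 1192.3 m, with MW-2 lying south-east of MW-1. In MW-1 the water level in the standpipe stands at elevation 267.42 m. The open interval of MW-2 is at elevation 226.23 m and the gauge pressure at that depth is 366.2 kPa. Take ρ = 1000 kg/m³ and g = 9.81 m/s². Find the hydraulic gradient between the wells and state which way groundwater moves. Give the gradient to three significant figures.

i ≈ 0.00324; groundwater flows toward the south-east

Total head at MW-1: h = 267.42 m (water level in the piezometer is the total head).
Pressure head at MW-2: ψ = P/(ρg) = 366.2×1000 / (1000 × 9.81) = 37.33 m.
Total head at MW-2: h = z + ψ = 226.23 + 37.33 = 263.56 m.
Head difference: h(MW-1) − h(MW-2) = 267.42 − 263.56 = 3.86 m.
Hydraulic gradient: i = |Δh| / L = 3.86 / 1192.3 = 0.00324.
Flow is from higher to lower head: from MW-1 toward MW-2, i.e. toward the south-east.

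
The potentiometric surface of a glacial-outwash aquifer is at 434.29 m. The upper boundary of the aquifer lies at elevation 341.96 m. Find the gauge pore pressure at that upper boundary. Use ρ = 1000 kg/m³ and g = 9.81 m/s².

P ≈ 906 kPa

Pressure head at the aquifer top: ψ = h − z = 434.29 − 341.96 = 92.33 m.
P = ρgψ = 1000 × 9.81 × 92.33 = 905757 Pa ≈ 906 kPa.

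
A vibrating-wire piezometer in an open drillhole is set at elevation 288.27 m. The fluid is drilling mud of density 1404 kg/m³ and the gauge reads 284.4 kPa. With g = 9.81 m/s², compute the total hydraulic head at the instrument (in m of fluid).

ψ = P/(ρg) = 284.4×1000 / (1404 × 9.81) = 20.65 m.
h = z + ψ = 288.27 + 20.65 = 308.92 m.

h ≈ 308.92 m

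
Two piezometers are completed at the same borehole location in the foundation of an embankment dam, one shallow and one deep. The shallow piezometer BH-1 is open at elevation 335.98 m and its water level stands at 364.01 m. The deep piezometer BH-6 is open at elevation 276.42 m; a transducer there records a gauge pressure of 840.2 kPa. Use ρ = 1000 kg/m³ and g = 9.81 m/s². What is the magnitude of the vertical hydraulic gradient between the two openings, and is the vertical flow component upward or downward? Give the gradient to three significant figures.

Total head at BH-1: h = 364.01 m (water level in the standpipe).
Pressure head at BH-6: ψ = P/(ρg) = 840.2×1000 / (1000 × 9.81) = 85.65 m.
Total head at BH-6: h = z + ψ = 276.42 + 85.65 = 362.07 m.
Δh = h(BH-1) − h(BH-6) = 364.01 − 362.07 = 1.94 m.
Vertical separation Δz = 335.98 − 276.42 = 59.56 m.
|i_v| = |Δh| / Δz = 1.94 / 59.56 = 0.0326.
Head is higher in the shallow piezometer, so vertical flow is downward (recharge condition).

|i_v| ≈ 0.0326; vertical flow is downward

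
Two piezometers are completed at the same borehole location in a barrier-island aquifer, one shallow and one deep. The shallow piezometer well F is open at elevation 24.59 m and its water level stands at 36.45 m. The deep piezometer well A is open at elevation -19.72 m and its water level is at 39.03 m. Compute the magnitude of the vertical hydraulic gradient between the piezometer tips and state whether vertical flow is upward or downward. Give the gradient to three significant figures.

Total head at well F: h = 36.45 m (water level in the standpipe).
Total head at well A: h = 39.03 m.
Δh = h(well F) − h(well A) = 36.45 − 39.03 = -2.58 m.
Vertical separation Δz = 24.59 − (-19.72) = 44.31 m.
|i_v| = |Δh| / Δz = 2.58 / 44.31 = 0.0582.
Head is higher in the deep piezometer, so vertical flow is upward (discharge condition).

|i_v| ≈ 0.0582; vertical flow is upward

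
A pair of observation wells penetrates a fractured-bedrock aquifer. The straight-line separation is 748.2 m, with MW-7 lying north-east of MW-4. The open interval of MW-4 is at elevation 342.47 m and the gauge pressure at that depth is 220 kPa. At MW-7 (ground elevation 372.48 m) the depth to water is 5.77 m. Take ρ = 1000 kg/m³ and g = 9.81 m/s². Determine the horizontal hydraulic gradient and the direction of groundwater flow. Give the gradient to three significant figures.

i ≈ 0.00242; groundwater flows toward the south-west

Pressure head at MW-4: ψ = P/(ρg) = 220×1000 / (1000 × 9.81) = 22.43 m.
Total head at MW-4: h = z + ψ = 342.47 + 22.43 = 364.90 m.
Total head at MW-7: h = 372.48 − 5.77 = 366.71 m.
Head difference: h(MW-4) − h(MW-7) = 364.90 − 366.71 = -1.81 m.
Hydraulic gradient: i = |Δh| / L = 1.81 / 748.2 = 0.00242.
Flow is from higher to lower head: from MW-7 toward MW-4, i.e. toward the south-west.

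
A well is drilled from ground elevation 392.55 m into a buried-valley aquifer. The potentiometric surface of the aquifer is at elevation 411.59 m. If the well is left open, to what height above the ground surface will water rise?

≈ 19.04 m above ground

Water rises to the potentiometric surface, so the rise above ground = 411.59 − 392.55 = 19.04 m.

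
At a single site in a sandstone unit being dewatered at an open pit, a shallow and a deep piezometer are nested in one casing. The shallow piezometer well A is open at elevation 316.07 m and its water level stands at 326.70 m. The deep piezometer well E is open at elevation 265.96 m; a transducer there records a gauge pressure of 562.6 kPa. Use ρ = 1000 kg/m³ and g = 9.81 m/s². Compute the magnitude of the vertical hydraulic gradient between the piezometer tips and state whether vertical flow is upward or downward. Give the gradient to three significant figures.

|i_v| ≈ 0.0677; vertical flow is downward

Total head at well A: h = 326.70 m (water level in the standpipe).
Pressure head at well E: ψ = P/(ρg) = 562.6×1000 / (1000 × 9.81) = 57.35 m.
Total head at well E: h = z + ψ = 265.96 + 57.35 = 323.31 m.
Δh = h(well A) − h(well E) = 326.70 − 323.31 = 3.39 m.
Vertical separation Δz = 316.07 − 265.96 = 50.11 m.
|i_v| = |Δh| / Δz = 3.39 / 50.11 = 0.0677.
Head is higher in the shallow piezometer, so vertical flow is downward (recharge condition).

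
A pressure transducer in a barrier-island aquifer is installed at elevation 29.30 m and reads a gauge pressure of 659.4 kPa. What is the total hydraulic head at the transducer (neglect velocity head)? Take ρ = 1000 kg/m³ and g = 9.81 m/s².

h ≈ 96.52 m

ψ = P/(ρg) = 659.4×1000 / (1000 × 9.81) = 67.22 m.
h = z + ψ = 29.30 + 67.22 = 96.52 m.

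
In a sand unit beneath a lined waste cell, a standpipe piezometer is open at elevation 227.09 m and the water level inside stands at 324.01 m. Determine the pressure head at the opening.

ψ ≈ 96.92 m

Total head h = 324.01 m (the water-surface elevation in the piezometer).
Pressure head ψ = h − z = 324.01 − 227.09 = 96.92 m.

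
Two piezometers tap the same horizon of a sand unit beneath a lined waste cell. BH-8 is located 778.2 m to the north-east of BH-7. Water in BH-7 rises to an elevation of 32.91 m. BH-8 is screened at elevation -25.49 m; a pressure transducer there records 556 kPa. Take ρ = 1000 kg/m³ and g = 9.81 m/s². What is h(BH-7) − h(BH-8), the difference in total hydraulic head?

Δh ≈ 1.72 m

Total head at BH-7: h = 32.91 m (water level in the piezometer is the total head).
Pressure head at BH-8: ψ = P/(ρg) = 556×1000 / (1000 × 9.81) = 56.68 m.
Total head at BH-8: h = z + ψ = -25.49 + 56.68 = 31.19 m.
Head difference: h(BH-7) − h(BH-8) = 32.91 − 31.19 = 1.72 m.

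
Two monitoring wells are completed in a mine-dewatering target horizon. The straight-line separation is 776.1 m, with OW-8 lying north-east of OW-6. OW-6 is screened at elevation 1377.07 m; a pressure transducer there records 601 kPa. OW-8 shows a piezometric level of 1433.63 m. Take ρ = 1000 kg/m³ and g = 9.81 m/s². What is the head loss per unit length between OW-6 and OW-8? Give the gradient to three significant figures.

Pressure head at OW-6: ψ = P/(ρg) = 601×1000 / (1000 × 9.81) = 61.26 m.
Total head at OW-6: h = z + ψ = 1377.07 + 61.26 = 1438.33 m.
Total head at OW-8: h = 1433.63 m (water level in the piezometer is the total head).
Head difference: h(OW-6) − h(OW-8) = 1438.33 − 1433.63 = 4.70 m.
Hydraulic gradient: i = |Δh| / L = 4.70 / 776.1 = 0.00606.

i ≈ 0.00606 m/m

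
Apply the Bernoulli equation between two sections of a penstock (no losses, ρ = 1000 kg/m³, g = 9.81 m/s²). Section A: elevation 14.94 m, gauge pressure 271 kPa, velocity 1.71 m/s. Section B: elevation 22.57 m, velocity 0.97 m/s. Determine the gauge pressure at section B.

Pressure head at A: ψ₁ = P₁/(ρg) = 271×1000 / (1000 × 9.81) = 27.62 m.
Velocity heads: v₁²/2g = 1.71²/19.62 = 0.149 m; v₂²/2g = 0.97²/19.62 = 0.048 m.
Total head H = z₁ + ψ₁ + v₁²/2g = 14.94 + 27.62 + 0.149 = 42.71 m.
ψ₂ = H − z₂ − v₂²/2g = 42.71 − 22.57 − 0.048 = 20.09 m.
P₂ = ρgψ₂ = 1000 × 9.81 × 20.09 ≈ 197 kPa.

P₂ ≈ 197 kPa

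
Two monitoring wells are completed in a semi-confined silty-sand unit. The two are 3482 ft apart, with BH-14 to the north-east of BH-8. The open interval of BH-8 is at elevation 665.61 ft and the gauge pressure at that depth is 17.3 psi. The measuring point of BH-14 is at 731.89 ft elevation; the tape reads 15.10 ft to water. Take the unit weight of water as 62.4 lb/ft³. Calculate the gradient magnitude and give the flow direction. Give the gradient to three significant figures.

i ≈ 0.00323; groundwater flows toward the south-west

Pressure head at BH-8: ψ = 144·P/γ = 144 × 17.3 / 62.4 = 39.92 ft.
Total head at BH-8: h = z + ψ = 665.61 + 39.92 = 705.53 ft.
Total head at BH-14: h = 731.89 − 15.10 = 716.79 ft.
Head difference: h(BH-8) − h(BH-14) = 705.53 − 716.79 = -11.26 ft.
Hydraulic gradient: i = |Δh| / L = 11.26 / 3482 = 0.00323.
Flow is from higher to lower head: from BH-14 toward BH-8, i.e. toward the south-west.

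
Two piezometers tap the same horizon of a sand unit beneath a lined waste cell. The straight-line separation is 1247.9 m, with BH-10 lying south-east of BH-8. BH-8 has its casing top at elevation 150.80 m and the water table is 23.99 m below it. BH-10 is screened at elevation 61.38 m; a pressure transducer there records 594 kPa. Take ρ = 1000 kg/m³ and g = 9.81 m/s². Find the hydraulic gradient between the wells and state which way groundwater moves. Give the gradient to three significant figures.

Total head at BH-8: h = 150.80 − 23.99 = 126.81 m.
Pressure head at BH-10: ψ = P/(ρg) = 594×1000 / (1000 × 9.81) = 60.55 m.
Total head at BH-10: h = z + ψ = 61.38 + 60.55 = 121.93 m.
Head difference: h(BH-8) − h(BH-10) = 126.81 − 121.93 = 4.88 m.
Hydraulic gradient: i = |Δh| / L = 4.88 / 1247.9 = 0.00391.
Flow is from higher to lower head: from BH-8 toward BH-10, i.e. toward the south-east.

i ≈ 0.00391; groundwater flows toward the south-east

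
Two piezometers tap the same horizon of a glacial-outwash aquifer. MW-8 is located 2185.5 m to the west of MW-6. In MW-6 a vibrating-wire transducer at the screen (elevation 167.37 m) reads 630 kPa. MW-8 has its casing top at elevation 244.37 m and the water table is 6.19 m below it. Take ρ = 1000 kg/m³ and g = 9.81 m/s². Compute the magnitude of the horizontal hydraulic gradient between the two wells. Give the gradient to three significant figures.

Pressure head at MW-6: ψ = P/(ρg) = 630×1000 / (1000 × 9.81) = 64.22 m.
Total head at MW-6: h = z + ψ = 167.37 + 64.22 = 231.59 m.
Total head at MW-8: h = 244.37 − 6.19 = 238.18 m.
Head difference: h(MW-6) − h(MW-8) = 231.59 − 238.18 = -6.59 m.
Hydraulic gradient: i = |Δh| / L = 6.59 / 2185.5 = 0.00302.

i ≈ 0.00302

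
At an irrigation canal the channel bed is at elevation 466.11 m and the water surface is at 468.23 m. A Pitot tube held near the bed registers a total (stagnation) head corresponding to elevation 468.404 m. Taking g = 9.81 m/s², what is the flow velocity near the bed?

v ≈ 1.85 m/s

Near the bed, under hydrostatic conditions, the piezometric head (z + ψ) equals the free-surface elevation, 468.23 m.
Velocity head = total − piezometric = 468.404 − 468.23 = 0.174 m.
v = √(2g·h_v) = √(2 × 9.81 × 0.174) = 1.85 m/s.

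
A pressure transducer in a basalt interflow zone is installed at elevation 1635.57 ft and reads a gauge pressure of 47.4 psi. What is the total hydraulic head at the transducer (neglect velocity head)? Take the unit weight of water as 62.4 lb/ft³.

h ≈ 1744.95 ft

ψ = 144·P/γ = 144 × 47.4 / 62.4 = 109.38 ft.
h = z + ψ = 1635.57 + 109.38 = 1744.95 ft.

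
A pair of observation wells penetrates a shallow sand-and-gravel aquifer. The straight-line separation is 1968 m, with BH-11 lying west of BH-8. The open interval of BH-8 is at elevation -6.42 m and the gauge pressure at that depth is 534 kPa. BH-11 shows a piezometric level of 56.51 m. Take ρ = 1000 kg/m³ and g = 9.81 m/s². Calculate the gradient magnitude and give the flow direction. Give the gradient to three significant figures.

i ≈ 0.00432; groundwater flows toward the east

Pressure head at BH-8: ψ = P/(ρg) = 534×1000 / (1000 × 9.81) = 54.43 m.
Total head at BH-8: h = z + ψ = -6.42 + 54.43 = 48.01 m.
Total head at BH-11: h = 56.51 m (water level in the piezometer is the total head).
Head difference: h(BH-8) − h(BH-11) = 48.01 − 56.51 = -8.50 m.
Hydraulic gradient: i = |Δh| / L = 8.50 / 1968 = 0.00432.
Flow is from higher to lower head: from BH-11 toward BH-8, i.e. toward the east.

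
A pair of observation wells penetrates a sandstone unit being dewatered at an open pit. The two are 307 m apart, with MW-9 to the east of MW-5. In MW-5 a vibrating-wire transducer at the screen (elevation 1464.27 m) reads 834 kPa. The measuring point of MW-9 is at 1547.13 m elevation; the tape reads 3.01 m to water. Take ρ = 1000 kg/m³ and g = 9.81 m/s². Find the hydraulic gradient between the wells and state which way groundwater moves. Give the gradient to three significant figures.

i ≈ 0.0168; groundwater flows toward the east

Pressure head at MW-5: ψ = P/(ρg) = 834×1000 / (1000 × 9.81) = 85.02 m.
Total head at MW-5: h = z + ψ = 1464.27 + 85.02 = 1549.29 m.
Total head at MW-9: h = 1547.13 − 3.01 = 1544.12 m.
Head difference: h(MW-5) − h(MW-9) = 1549.29 − 1544.12 = 5.17 m.
Hydraulic gradient: i = |Δh| / L = 5.17 / 307 = 0.0168.
Flow is from higher to lower head: from MW-5 toward MW-9, i.e. toward the east.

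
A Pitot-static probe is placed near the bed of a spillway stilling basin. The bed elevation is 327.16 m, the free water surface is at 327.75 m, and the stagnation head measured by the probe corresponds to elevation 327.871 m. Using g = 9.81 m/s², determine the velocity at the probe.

v ≈ 1.54 m/s

Near the bed, under hydrostatic conditions, the piezometric head (z + ψ) equals the free-surface elevation, 327.75 m.
Velocity head = total − piezometric = 327.871 − 327.75 = 0.121 m.
v = √(2g·h_v) = √(2 × 9.81 × 0.121) = 1.54 m/s.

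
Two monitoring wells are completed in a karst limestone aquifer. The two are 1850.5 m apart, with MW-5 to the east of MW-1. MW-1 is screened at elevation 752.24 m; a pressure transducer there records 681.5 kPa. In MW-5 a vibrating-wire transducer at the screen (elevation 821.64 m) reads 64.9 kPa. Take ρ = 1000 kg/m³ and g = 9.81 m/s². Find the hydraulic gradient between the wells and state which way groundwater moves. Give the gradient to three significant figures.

i ≈ 0.00354; groundwater flows toward the west

Pressure head at MW-1: ψ = P/(ρg) = 681.5×1000 / (1000 × 9.81) = 69.47 m.
Total head at MW-1: h = z + ψ = 752.24 + 69.47 = 821.71 m.
Pressure head at MW-5: ψ = P/(ρg) = 64.9×1000 / (1000 × 9.81) = 6.62 m.
Total head at MW-5: h = z + ψ = 821.64 + 6.62 = 828.26 m.
Head difference: h(MW-1) − h(MW-5) = 821.71 − 828.26 = -6.55 m.
Hydraulic gradient: i = |Δh| / L = 6.55 / 1850.5 = 0.00354.
Flow is from higher to lower head: from MW-5 toward MW-1, i.e. toward the west.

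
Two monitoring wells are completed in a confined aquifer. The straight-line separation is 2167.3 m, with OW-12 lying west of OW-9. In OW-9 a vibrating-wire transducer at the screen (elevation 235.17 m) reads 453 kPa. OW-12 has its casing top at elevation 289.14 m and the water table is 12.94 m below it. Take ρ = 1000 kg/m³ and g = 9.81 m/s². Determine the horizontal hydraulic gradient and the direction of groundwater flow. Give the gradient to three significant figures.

Pressure head at OW-9: ψ = P/(ρg) = 453×1000 / (1000 × 9.81) = 46.18 m.
Total head at OW-9: h = z + ψ = 235.17 + 46.18 = 281.35 m.
Total head at OW-12: h = 289.14 − 12.94 = 276.20 m.
Head difference: h(OW-9) − h(OW-12) = 281.35 − 276.20 = 5.15 m.
Hydraulic gradient: i = |Δh| / L = 5.15 / 2167.3 = 0.00238.
Flow is from higher to lower head: from OW-9 toward OW-12, i.e. toward the west.

i ≈ 0.00238; groundwater flows toward the west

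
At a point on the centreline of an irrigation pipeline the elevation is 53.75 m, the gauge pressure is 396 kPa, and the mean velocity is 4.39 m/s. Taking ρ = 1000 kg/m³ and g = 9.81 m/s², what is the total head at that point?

Pressure head ψ = P/(ρg) = 396×1000 / (1000 × 9.81) = 40.37 m.
Velocity head = v²/(2g) = 4.39² / (2 × 9.81) = 0.982 m.
h = z + ψ + v²/(2g) = 53.75 + 40.37 + 0.982 = 95.10 m.

h ≈ 95.10 m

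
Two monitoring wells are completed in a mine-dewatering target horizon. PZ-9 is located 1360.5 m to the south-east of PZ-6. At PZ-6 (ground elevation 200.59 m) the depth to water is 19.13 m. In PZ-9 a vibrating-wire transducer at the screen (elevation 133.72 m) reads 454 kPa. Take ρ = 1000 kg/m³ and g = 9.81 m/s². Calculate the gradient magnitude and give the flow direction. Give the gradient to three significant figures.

Total head at PZ-6: h = 200.59 − 19.13 = 181.46 m.
Pressure head at PZ-9: ψ = P/(ρg) = 454×1000 / (1000 × 9.81) = 46.28 m.
Total head at PZ-9: h = z + ψ = 133.72 + 46.28 = 180.00 m.
Head difference: h(PZ-6) − h(PZ-9) = 181.46 − 180.00 = 1.46 m.
Hydraulic gradient: i = |Δh| / L = 1.46 / 1360.5 = 0.00107.
Flow is from higher to lower head: from PZ-6 toward PZ-9, i.e. toward the south-east.

i ≈ 0.00107; groundwater flows toward the south-east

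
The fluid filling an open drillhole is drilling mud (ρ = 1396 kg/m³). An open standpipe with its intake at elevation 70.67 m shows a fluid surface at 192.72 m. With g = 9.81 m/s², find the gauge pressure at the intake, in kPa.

P ≈ 1670 kPa

Pressure head ψ = h − z = 192.72 − 70.67 = 122.05 m.
P = ρgψ = 1396 × 9.81 × 122.05 = 1671445 Pa ≈ 1670 kPa.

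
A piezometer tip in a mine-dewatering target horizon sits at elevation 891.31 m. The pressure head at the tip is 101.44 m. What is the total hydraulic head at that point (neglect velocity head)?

h = z + ψ = 891.31 + 101.44 = 992.75 m.

h ≈ 992.75 m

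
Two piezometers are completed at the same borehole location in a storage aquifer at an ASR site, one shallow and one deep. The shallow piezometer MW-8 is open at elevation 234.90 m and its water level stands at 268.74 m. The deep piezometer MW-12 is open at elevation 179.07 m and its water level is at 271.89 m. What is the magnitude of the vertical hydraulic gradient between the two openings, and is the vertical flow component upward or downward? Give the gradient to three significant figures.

|i_v| ≈ 0.0564; vertical flow is upward

Total head at MW-8: h = 268.74 m (water level in the standpipe).
Total head at MW-12: h = 271.89 m.
Δh = h(MW-8) − h(MW-12) = 268.74 − 271.89 = -3.15 m.
Vertical separation Δz = 234.90 − 179.07 = 55.83 m.
|i_v| = |Δh| / Δz = 3.15 / 55.83 = 0.0564.
Head is higher in the deep piezometer, so vertical flow is upward (discharge condition).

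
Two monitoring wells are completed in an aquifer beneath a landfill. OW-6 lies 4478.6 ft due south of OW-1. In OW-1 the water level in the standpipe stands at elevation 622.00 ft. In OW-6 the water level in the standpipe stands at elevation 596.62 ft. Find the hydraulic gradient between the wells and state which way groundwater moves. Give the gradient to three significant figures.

i ≈ 0.00567; groundwater flows toward the south

Total head at OW-1: h = 622.00 ft (water level in the piezometer is the total head).
Total head at OW-6: h = 596.62 ft (water level in the piezometer is the total head).
Head difference: h(OW-1) − h(OW-6) = 622.00 − 596.62 = 25.38 ft.
Hydraulic gradient: i = |Δh| / L = 25.38 / 4478.6 = 0.00567.
Flow is from higher to lower head: from OW-1 toward OW-6, i.e. toward the south.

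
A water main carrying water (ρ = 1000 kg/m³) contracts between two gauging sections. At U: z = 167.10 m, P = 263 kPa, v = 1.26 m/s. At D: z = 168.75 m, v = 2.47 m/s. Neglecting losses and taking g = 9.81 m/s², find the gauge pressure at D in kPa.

Pressure head at U: ψ₁ = P₁/(ρg) = 263×1000 / (1000 × 9.81) = 26.81 m.
Velocity heads: v₁²/2g = 1.26²/19.62 = 0.081 m; v₂²/2g = 2.47²/19.62 = 0.311 m.
Total head H = z₁ + ψ₁ + v₁²/2g = 167.10 + 26.81 + 0.081 = 193.99 m.
ψ₂ = H − z₂ − v₂²/2g = 193.99 − 168.75 − 0.311 = 24.93 m.
P₂ = ρgψ₂ = 1000 × 9.81 × 24.93 ≈ 245 kPa.

P₂ ≈ 245 kPa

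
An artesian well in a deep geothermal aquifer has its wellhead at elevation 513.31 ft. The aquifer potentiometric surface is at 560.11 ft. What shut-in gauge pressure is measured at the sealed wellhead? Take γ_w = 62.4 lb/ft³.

P ≈ 20.3 psi

Head above the cap: Δh = 560.11 − 513.31 = 46.80 ft.
P = γΔh/144 = 62.4 × 46.80 / 144 = 20.3 psi.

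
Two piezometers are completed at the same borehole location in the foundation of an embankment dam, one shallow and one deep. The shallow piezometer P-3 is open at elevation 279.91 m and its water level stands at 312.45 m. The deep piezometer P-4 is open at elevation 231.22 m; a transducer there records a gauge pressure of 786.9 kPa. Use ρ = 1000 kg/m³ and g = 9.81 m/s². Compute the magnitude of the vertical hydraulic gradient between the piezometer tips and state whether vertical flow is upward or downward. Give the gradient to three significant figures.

|i_v| ≈ 0.0209; vertical flow is downward

Total head at P-3: h = 312.45 m (water level in the standpipe).
Pressure head at P-4: ψ = P/(ρg) = 786.9×1000 / (1000 × 9.81) = 80.21 m.
Total head at P-4: h = z + ψ = 231.22 + 80.21 = 311.43 m.
Δh = h(P-3) − h(P-4) = 312.45 − 311.43 = 1.02 m.
Vertical separation Δz = 279.91 − 231.22 = 48.69 m.
|i_v| = |Δh| / Δz = 1.02 / 48.69 = 0.0209.
Head is higher in the shallow piezometer, so vertical flow is downward (recharge condition).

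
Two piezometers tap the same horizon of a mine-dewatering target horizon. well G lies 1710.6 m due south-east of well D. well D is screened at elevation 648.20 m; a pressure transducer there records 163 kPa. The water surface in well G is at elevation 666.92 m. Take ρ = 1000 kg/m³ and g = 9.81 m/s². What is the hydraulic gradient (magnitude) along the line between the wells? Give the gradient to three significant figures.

i ≈ 0.00123

Pressure head at well D: ψ = P/(ρg) = 163×1000 / (1000 × 9.81) = 16.62 m.
Total head at well D: h = z + ψ = 648.20 + 16.62 = 664.82 m.
Total head at well G: h = 666.92 m (water level in the piezometer is the total head).
Head difference: h(well D) − h(well G) = 664.82 − 666.92 = -2.10 m.
Hydraulic gradient: i = |Δh| / L = 2.10 / 1710.6 = 0.00123.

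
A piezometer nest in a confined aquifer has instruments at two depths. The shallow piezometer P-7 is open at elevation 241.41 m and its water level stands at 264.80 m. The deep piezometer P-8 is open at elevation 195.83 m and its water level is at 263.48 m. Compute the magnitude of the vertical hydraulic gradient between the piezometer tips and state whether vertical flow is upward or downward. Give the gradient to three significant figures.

Total head at P-7: h = 264.80 m (water level in the standpipe).
Total head at P-8: h = 263.48 m.
Δh = h(P-7) − h(P-8) = 264.80 − 263.48 = 1.32 m.
Vertical separation Δz = 241.41 − 195.83 = 45.58 m.
|i_v| = |Δh| / Δz = 1.32 / 45.58 = 0.0290.
Head is higher in the shallow piezometer, so vertical flow is downward (recharge condition).

|i_v| ≈ 0.0290; vertical flow is downward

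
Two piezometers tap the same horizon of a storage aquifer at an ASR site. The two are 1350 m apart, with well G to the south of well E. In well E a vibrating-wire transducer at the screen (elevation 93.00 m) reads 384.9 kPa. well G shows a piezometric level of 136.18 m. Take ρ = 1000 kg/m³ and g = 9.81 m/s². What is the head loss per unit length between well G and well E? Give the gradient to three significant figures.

Pressure head at well E: ψ = P/(ρg) = 384.9×1000 / (1000 × 9.81) = 39.24 m.
Total head at well E: h = z + ψ = 93.00 + 39.24 = 132.24 m.
Total head at well G: h = 136.18 m (water level in the piezometer is the total head).
Head difference: h(well E) − h(well G) = 132.24 − 136.18 = -3.94 m.
Hydraulic gradient: i = |Δh| / L = 3.94 / 1350 = 0.00292.

i ≈ 0.00292 m/m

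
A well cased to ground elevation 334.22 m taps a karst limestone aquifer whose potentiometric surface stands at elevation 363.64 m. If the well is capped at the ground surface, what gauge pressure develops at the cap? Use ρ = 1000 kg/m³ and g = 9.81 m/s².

P ≈ 289 kPa

Head above the cap: Δh = 363.64 − 334.22 = 29.42 m.
P = ρgΔh = 1000 × 9.81 × 29.42 = 288610 Pa ≈ 289 kPa.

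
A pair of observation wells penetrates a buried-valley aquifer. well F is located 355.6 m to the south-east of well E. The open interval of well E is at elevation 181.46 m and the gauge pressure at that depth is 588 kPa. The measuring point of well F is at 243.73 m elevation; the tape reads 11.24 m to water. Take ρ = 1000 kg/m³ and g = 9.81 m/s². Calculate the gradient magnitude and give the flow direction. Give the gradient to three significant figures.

Pressure head at well E: ψ = P/(ρg) = 588×1000 / (1000 × 9.81) = 59.94 m.
Total head at well E: h = z + ψ = 181.46 + 59.94 = 241.40 m.
Total head at well F: h = 243.73 − 11.24 = 232.49 m.
Head difference: h(well E) − h(well F) = 241.40 − 232.49 = 8.91 m.
Hydraulic gradient: i = |Δh| / L = 8.91 / 355.6 = 0.0251.
Flow is from higher to lower head: from well E toward well F, i.e. toward the south-east.

i ≈ 0.0251; groundwater flows toward the south-east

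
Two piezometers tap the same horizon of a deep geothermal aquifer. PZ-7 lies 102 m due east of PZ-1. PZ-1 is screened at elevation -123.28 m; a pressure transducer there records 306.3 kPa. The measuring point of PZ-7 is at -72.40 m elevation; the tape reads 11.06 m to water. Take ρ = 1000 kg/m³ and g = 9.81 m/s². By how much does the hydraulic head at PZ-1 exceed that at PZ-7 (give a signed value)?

Pressure head at PZ-1: ψ = P/(ρg) = 306.3×1000 / (1000 × 9.81) = 31.22 m.
Total head at PZ-1: h = z + ψ = -123.28 + 31.22 = -92.06 m.
Total head at PZ-7: h = -72.40 − 11.06 = -83.46 m.
Head difference: h(PZ-1) − h(PZ-7) = -92.06 − (-83.46) = -8.60 m.

Δh ≈ -8.60 m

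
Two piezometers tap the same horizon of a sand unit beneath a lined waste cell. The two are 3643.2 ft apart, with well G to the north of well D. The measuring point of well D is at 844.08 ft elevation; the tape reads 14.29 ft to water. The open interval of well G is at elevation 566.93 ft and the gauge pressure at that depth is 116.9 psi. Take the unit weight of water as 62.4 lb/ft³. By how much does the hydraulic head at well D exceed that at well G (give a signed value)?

Δh ≈ -6.91 ft

Total head at well D: h = 844.08 − 14.29 = 829.79 ft.
Pressure head at well G: ψ = 144·P/γ = 144 × 116.9 / 62.4 = 269.77 ft.
Total head at well G: h = z + ψ = 566.93 + 269.77 = 836.70 ft.
Head difference: h(well D) − h(well G) = 829.79 − 836.70 = -6.91 ft.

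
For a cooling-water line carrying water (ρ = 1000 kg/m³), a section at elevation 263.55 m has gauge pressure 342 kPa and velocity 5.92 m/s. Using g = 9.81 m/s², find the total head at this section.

Pressure head ψ = P/(ρg) = 342×1000 / (1000 × 9.81) = 34.86 m.
Velocity head = v²/(2g) = 5.92² / (2 × 9.81) = 1.786 m.
h = z + ψ + v²/(2g) = 263.55 + 34.86 + 1.786 = 300.20 m.

h ≈ 300.20 m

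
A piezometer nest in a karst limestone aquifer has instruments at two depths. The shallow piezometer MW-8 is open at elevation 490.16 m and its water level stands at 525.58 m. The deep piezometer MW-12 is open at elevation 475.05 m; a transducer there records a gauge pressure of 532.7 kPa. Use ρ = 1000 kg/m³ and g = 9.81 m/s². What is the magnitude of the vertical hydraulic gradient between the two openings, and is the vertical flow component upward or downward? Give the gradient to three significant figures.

Total head at MW-8: h = 525.58 m (water level in the standpipe).
Pressure head at MW-12: ψ = P/(ρg) = 532.7×1000 / (1000 × 9.81) = 54.30 m.
Total head at MW-12: h = z + ψ = 475.05 + 54.30 = 529.35 m.
Δh = h(MW-8) − h(MW-12) = 525.58 − 529.35 = -3.77 m.
Vertical separation Δz = 490.16 − 475.05 = 15.11 m.
|i_v| = |Δh| / Δz = 3.77 / 15.11 = 0.250.
Head is higher in the deep piezometer, so vertical flow is upward (discharge condition).

|i_v| ≈ 0.250; vertical flow is upward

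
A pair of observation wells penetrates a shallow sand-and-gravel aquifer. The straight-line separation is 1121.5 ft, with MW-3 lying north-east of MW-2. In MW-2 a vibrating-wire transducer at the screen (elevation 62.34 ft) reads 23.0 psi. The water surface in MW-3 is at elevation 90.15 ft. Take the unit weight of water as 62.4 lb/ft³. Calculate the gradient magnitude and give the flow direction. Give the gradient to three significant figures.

i ≈ 0.0225; groundwater flows toward the north-east

Pressure head at MW-2: ψ = 144·P/γ = 144 × 23.0 / 62.4 = 53.08 ft.
Total head at MW-2: h = z + ψ = 62.34 + 53.08 = 115.42 ft.
Total head at MW-3: h = 90.15 ft (water level in the piezometer is the total head).
Head difference: h(MW-2) − h(MW-3) = 115.42 − 90.15 = 25.27 ft.
Hydraulic gradient: i = |Δh| / L = 25.27 / 1121.5 = 0.0225.
Flow is from higher to lower head: from MW-2 toward MW-3, i.e. toward the north-east.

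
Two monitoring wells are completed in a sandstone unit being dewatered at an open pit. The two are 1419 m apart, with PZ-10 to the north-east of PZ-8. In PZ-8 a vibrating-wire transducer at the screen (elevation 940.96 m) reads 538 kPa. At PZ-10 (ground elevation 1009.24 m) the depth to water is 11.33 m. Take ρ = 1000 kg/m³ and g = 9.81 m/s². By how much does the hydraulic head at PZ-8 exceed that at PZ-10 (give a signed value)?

Δh ≈ -2.11 m

Pressure head at PZ-8: ψ = P/(ρg) = 538×1000 / (1000 × 9.81) = 54.84 m.
Total head at PZ-8: h = z + ψ = 940.96 + 54.84 = 995.80 m.
Total head at PZ-10: h = 1009.24 − 11.33 = 997.91 m.
Head difference: h(PZ-8) − h(PZ-10) = 995.80 − 997.91 = -2.11 m.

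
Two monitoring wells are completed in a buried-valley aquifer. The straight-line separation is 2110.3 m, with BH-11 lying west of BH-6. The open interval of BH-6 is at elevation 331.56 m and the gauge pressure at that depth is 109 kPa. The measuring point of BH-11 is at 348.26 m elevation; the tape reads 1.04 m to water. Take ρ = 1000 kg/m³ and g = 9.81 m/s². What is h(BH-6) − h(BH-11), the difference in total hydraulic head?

Pressure head at BH-6: ψ = P/(ρg) = 109×1000 / (1000 × 9.81) = 11.11 m.
Total head at BH-6: h = z + ψ = 331.56 + 11.11 = 342.67 m.
Total head at BH-11: h = 348.26 − 1.04 = 347.22 m.
Head difference: h(BH-6) − h(BH-11) = 342.67 − 347.22 = -4.55 m.

Δh ≈ -4.55 m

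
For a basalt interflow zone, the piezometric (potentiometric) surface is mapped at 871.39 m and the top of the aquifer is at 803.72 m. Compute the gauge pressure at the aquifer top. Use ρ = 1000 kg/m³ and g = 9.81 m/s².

Pressure head at the aquifer top: ψ = h − z = 871.39 − 803.72 = 67.67 m.
P = ρgψ = 1000 × 9.81 × 67.67 = 663843 Pa ≈ 664 kPa.

P ≈ 664 kPa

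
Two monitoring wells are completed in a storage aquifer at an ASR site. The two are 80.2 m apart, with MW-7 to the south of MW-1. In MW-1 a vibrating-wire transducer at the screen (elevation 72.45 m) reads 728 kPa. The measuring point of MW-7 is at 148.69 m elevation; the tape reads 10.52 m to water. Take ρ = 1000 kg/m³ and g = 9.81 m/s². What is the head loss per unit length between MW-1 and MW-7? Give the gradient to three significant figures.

Pressure head at MW-1: ψ = P/(ρg) = 728×1000 / (1000 × 9.81) = 74.21 m.
Total head at MW-1: h = z + ψ = 72.45 + 74.21 = 146.66 m.
Total head at MW-7: h = 148.69 − 10.52 = 138.17 m.
Head difference: h(MW-1) − h(MW-7) = 146.66 − 138.17 = 8.49 m.
Hydraulic gradient: i = |Δh| / L = 8.49 / 80.2 = 0.106.

i ≈ 0.106 m/m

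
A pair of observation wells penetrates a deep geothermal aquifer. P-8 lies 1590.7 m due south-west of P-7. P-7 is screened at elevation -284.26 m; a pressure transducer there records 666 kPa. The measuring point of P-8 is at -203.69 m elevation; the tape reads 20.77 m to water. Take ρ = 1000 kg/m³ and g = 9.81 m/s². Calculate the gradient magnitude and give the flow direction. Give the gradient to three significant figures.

i ≈ 0.00509; groundwater flows toward the south-west

Pressure head at P-7: ψ = P/(ρg) = 666×1000 / (1000 × 9.81) = 67.89 m.
Total head at P-7: h = z + ψ = -284.26 + 67.89 = -216.37 m.
Total head at P-8: h = -203.69 − 20.77 = -224.46 m.
Head difference: h(P-7) − h(P-8) = -216.37 − (-224.46) = 8.09 m.
Hydraulic gradient: i = |Δh| / L = 8.09 / 1590.7 = 0.00509.
Flow is from higher to lower head: from P-7 toward P-8, i.e. toward the south-west.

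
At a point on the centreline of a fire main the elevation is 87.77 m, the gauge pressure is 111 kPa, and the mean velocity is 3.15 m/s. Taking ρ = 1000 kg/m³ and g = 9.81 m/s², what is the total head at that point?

Pressure head ψ = P/(ρg) = 111×1000 / (1000 × 9.81) = 11.31 m.
Velocity head = v²/(2g) = 3.15² / (2 × 9.81) = 0.506 m.
h = z + ψ + v²/(2g) = 87.77 + 11.31 + 0.506 = 99.59 m.

h ≈ 99.59 m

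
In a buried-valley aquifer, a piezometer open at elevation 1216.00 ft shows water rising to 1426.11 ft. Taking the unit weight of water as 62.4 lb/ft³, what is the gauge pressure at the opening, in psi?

P ≈ 91.0 psi

Pressure head ψ = h − z = 1426.11 − 1216.00 = 210.11 ft.
P = γ·ψ / 144 = 62.4 × 210.11 / 144 = 91.0 psi.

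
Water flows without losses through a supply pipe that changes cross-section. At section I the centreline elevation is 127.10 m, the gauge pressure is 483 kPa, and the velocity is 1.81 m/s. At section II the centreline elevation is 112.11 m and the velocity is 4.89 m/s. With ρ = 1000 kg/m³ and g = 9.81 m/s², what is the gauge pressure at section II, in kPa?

Pressure head at I: ψ₁ = P₁/(ρg) = 483×1000 / (1000 × 9.81) = 49.24 m.
Velocity heads: v₁²/2g = 1.81²/19.62 = 0.167 m; v₂²/2g = 4.89²/19.62 = 1.219 m.
Total head H = z₁ + ψ₁ + v₁²/2g = 127.10 + 49.24 + 0.167 = 176.51 m.
ψ₂ = H − z₂ − v₂²/2g = 176.51 − 112.11 − 1.219 = 63.18 m.
P₂ = ρgψ₂ = 1000 × 9.81 × 63.18 ≈ 620 kPa.

P₂ ≈ 620 kPa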